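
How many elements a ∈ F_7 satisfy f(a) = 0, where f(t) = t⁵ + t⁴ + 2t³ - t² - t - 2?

Evaluate at each of the 7 elements of F_7:
f(0) = 5; f(1) = 0 → root; f(2) = 0 → root; f(3) = 0 → root; f(4) = 0 → root; f(5) = 6; f(6) = 3.
Roots: {1, 2, 3, 4}.

4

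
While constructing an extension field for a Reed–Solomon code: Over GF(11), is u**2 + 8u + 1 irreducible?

Write g(u) = u**2 + 8u + 1.
Check each element of GF(11) for a root: g(0)=1, g(1)=10, g(2)=10, g(3)=1, g(4)=5, g(5)=0, g(6)=8, g(7)=7, g(8)=8, g(9)=0, g(10)=5.
g(5) = 0, so (u − 5) divides g(u); g is reducible.

No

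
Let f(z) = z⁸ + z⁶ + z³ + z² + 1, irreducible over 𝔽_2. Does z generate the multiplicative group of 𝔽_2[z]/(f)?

|GF(2^8)^×| = 2^8 − 1 = 255. Prime factorization: 255 = 3·5·17.
f is primitive ⇔ z has order 255 in GF(2)[z]/(f), i.e. z^(255/q) ≠ 1 for each prime q | 255.
z^(85) mod f = z⁴ + z³ + z².
z^(51) mod f = z⁷ + z⁵.
z^(15) mod f = z⁶ + z⁵ + z⁴ + z³ + z².
None equal 1, so z has full order 255; f is primitive.

Yes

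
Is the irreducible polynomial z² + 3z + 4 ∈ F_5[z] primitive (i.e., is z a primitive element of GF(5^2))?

No

Write f(z) = z² + 3z + 4.
|GF(5^2)^×| = 5^2 − 1 = 24. Prime factorization: 24 = 2^3·3.
f is primitive ⇔ z has order 24 in GF(5)[z]/(f), i.e. z^(24/q) ≠ 1 for each prime q | 24.
z^(12) mod f = 1
z^(8) mod f = 3z + 4.
Since z^(12) = 1, the order of z divides 12 < 24; not primitive.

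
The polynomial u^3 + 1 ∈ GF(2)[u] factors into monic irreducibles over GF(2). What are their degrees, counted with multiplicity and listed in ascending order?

Write g(u) = u^3 + 1.
Roots in GF(2): g(0) = 1; g(1) = 0 → root.
Linear factors from roots: (u + 1).
Complete factorization: g(u) = (u + 1)·(u^2 + u + 1).
Factor degrees with multiplicity: 1 + 2 = 3.

1, 2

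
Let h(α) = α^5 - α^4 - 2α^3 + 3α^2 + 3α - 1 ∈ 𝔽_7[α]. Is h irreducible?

Yes

Check for roots in 𝔽_7: h(0) = 6; h(1) = 3; h(2) = 3; h(3) = 3; h(4) = 6; h(5) = 1; h(6) = 6.
No roots, so no linear factors.
Degree-2 irreducible divisors: test the 21 monic irreducibles of degree 2 over GF(7).
None of them divide h (all give nonzero remainder).
No irreducible factor of degree ≤ 2 exists, so h is irreducible over GF(7).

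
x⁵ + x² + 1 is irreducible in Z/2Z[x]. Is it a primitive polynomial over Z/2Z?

Yes

Write f(x) = x⁵ + x² + 1.
|GF(2^5)^×| = 2^5 − 1 = 31. Prime factorization: 31 = 31.
f is primitive ⇔ x has order 31 in GF(2)[x]/(f), i.e. x^(31/q) ≠ 1 for each prime q | 31.
x^(1) mod f = x.
None equal 1, so x has full order 31; f is primitive.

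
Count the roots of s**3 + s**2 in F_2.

Write g(s) = s**3 + s**2.
Evaluate at each of the 2 elements of F_2:
g(0) = 0 → root; g(1) = 0 → root.
Roots: {0, 1}.

2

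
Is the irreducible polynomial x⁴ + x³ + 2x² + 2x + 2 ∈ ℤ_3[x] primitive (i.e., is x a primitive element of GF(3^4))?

Yes

Write f(x) = x⁴ + x³ + 2x² + 2x + 2.
|GF(3^4)^×| = 3^4 − 1 = 80. Prime factorization: 80 = 2^4·5.
f is primitive ⇔ x has order 80 in GF(3)[x]/(f), i.e. x^(80/q) ≠ 1 for each prime q | 80.
x^(40) mod f = 2.
x^(16) mod f = x² + x.
None equal 1, so x has full order 80; f is primitive.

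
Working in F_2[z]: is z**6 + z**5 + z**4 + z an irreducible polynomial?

Write h(z) = z**6 + z**5 + z**4 + z.
Check for roots in F_2: h(0) = 0 → root; h(1) = 0 → root.
h(0) = 0, so (z) divides h(z); h is reducible.

No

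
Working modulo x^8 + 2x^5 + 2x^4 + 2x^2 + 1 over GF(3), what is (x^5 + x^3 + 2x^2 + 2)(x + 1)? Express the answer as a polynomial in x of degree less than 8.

Multiply in GF(3)[x]: (x^5 + x^3 + 2x^2 + 2)·(x + 1) = x^6 + x^5 + x^4 + 2x^2 + 2x + 2.
Reduced: x^6 + x^5 + x^4 + 2x^2 + 2x + 2.

x^6 + x^5 + x^4 + 2x^2 + 2x + 2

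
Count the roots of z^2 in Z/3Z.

1

Write h(z) = z^2.
Evaluate at each of the 3 elements of Z/3Z:
h(0) = 0 → root; h(1) = 1; h(2) = 1.
Roots: {0}.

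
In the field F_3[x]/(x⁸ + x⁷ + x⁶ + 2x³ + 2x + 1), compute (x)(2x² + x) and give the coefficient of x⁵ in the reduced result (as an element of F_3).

0

Multiply in F_3[x]: (x)·(2x² + x) = 2x³ + x².
Reduced: 2x³ + x².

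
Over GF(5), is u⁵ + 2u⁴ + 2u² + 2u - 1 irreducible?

Write h(u) = u⁵ + 2u⁴ + 2u² + 2u - 1.
Check for roots in GF(5): h(0) = 4; h(1) = 1; h(2) = 0 → root; h(3) = 3; h(4) = 0 → root.
h(2) = 0, so (u − 2) divides h(u); h is reducible.

No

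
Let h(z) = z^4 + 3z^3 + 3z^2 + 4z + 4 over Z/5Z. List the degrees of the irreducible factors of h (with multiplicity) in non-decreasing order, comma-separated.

Roots in Z/5Z: h(0) = 4; h(1) = 0 → root; h(2) = 4; h(3) = 0 → root; h(4) = 1.
Linear factors from roots: (z + 4), (z + 2).
Complete factorization: h(z) = (z + 2)·(z + 4)·(z^2 + 2z + 3).
Factor degrees with multiplicity: 1 + 1 + 2 = 4.

1, 1, 2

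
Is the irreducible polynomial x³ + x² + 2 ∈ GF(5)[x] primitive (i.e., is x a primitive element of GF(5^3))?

Write f(x) = x³ + x² + 2.
|GF(5^3)^×| = 5^3 − 1 = 124. Prime factorization: 124 = 2^2·31.
f is primitive ⇔ x has order 124 in GF(5)[x]/(f), i.e. x^(124/q) ≠ 1 for each prime q | 124.
x^(62) mod f = 4.
x^(4) mod f = x² + 3x + 2.
None equal 1, so x has full order 124; f is primitive.

Yes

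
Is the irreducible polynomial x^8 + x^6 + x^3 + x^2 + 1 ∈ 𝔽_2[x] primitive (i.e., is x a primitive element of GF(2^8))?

Write f(x) = x^8 + x^6 + x^3 + x^2 + 1.
|GF(2^8)^×| = 2^8 − 1 = 255. Prime factorization: 255 = 3·5·17.
f is primitive ⇔ x has order 255 in GF(2)[x]/(f), i.e. x^(255/q) ≠ 1 for each prime q | 255.
x^(85) mod f = x^4 + x^3 + x^2.
x^(51) mod f = x^7 + x^5.
x^(15) mod f = x^6 + x^5 + x^4 + x^3 + x^2.
None equal 1, so x has full order 255; f is primitive.

Yes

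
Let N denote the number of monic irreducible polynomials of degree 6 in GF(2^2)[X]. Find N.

The number of monic irreducibles of degree 6 over GF(4) is (1/6)·Σ_{d∣6} μ(6/d) 4^d.
Divisors of 6: 1, 2, 3, 6; μ(6/d) for each: 1, -1, -1, 1.
Σ = 4^1 − 4^2 − 4^3 + 4^6 = 4020.
N = 4020/6 = 670.

670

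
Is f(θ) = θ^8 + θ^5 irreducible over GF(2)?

Check for roots in GF(2): f(0) = 0 → root; f(1) = 0 → root.
f(0) = 0, so (θ) divides f(θ); f is reducible.

No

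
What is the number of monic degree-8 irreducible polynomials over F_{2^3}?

2096640

By the necklace-counting formula, N_8(8) = (1/8) Σ_{d|8} μ(8/d)·8^d.
Divisors of 8: 1, 2, 4, 8; μ(8/d) for each: 0, 0, -1, 1.
Σ = − 8^4 + 8^8 = 16773120.
N = 16773120/8 = 2096640.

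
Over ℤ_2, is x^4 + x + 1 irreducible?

Write P(x) = x^4 + x + 1.
Check for roots in ℤ_2: P(0) = 1; P(1) = 1.
No roots, so no linear factors.
Monic irreducibles of degree 2 over GF(2): x^2 + x + 1.
None of them divide P (all give nonzero remainder).
No irreducible factor of degree ≤ 2 exists, so P is irreducible over GF(2).

Yes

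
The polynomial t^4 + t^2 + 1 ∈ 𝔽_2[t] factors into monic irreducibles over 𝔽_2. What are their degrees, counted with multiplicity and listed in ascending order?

Write g(t) = t^4 + t^2 + 1.
Roots in 𝔽_2: g(0) = 1; g(1) = 1.
Complete factorization: g(t) = (t^2 + t + 1)^2.
Factor degrees with multiplicity: 2 + 2 = 4.

2, 2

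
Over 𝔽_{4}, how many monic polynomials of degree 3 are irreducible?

By the necklace-counting formula, N_4(3) = (1/3) Σ_{d|3} μ(3/d)·4^d.
Divisors of 3: 1, 3; μ(3/d) for each: -1, 1.
Σ = − 4^1 + 4^3 = 60.
N = 60/3 = 20.

20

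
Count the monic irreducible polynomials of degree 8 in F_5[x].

48750

By the necklace-counting formula, N_5(8) = (1/8) Σ_{d|8} μ(8/d)·5^d.
Divisors of 8: 1, 2, 4, 8; μ(8/d) for each: 0, 0, -1, 1.
Σ = − 5^4 + 5^8 = 390000.
N = 390000/8 = 48750.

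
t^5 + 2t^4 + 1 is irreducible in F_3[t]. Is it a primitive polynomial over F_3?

Yes

Write f(t) = t^5 + 2t^4 + 1.
|GF(3^5)^×| = 3^5 − 1 = 242. Prime factorization: 242 = 2·11^2.
f is primitive ⇔ t has order 242 in GF(3)[t]/(f), i.e. t^(242/q) ≠ 1 for each prime q | 242.
t^(121) mod f = 2.
t^(22) mod f = 2t^2 + 2t + 1.
None equal 1, so t has full order 242; f is primitive.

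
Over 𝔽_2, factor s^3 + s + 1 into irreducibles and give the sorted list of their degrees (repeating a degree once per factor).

3

Write h(s) = s^3 + s + 1.
Roots in 𝔽_2: h(0) = 1; h(1) = 1.
Complete factorization: h(s) = (s^3 + s + 1).
Factor degrees with multiplicity: 3 = 3.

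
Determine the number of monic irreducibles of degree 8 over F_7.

720300

By the necklace-counting formula, N_7(8) = (1/8) Σ_{d|8} μ(8/d)·7^d.
Divisors of 8: 1, 2, 4, 8; μ(8/d) for each: 0, 0, -1, 1.
Σ = − 7^4 + 7^8 = 5762400.
N = 5762400/8 = 720300.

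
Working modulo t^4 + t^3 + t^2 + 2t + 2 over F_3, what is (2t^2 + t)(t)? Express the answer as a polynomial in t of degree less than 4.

Multiply in F_3[t]: (2t^2 + t)·(t) = 2t^3 + t^2.
Reduced: 2t^3 + t^2.

2t^3 + t^2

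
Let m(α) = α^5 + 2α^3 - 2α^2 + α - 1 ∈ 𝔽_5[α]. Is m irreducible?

Yes

Check for roots in 𝔽_5: m(0) = 4; m(1) = 1; m(2) = 1; m(3) = 1; m(4) = 3.
No roots, so no linear factors.
Degree-2 irreducible divisors: test the 10 monic irreducibles of degree 2 over GF(5).
None of them divide m (all give nonzero remainder).
No irreducible factor of degree ≤ 2 exists, so m is irreducible over GF(5).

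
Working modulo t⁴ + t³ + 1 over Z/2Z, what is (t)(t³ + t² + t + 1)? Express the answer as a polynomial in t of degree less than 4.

t^2 + t + 1

Multiply in Z/2Z[t]: (t)·(t³ + t² + t + 1) = t⁴ + t³ + t² + t.
Reduce using t⁴ ≡ t³ + 1 (mod t⁴ + t³ + 1).
Reduced: t² + t + 1.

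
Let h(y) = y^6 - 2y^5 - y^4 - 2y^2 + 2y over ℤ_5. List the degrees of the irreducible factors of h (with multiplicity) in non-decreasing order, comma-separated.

1, 1, 1, 1, 2

Roots in ℤ_5: h(0) = 0 → root; h(1) = 3; h(2) = 0 → root; h(3) = 0 → root; h(4) = 3.
Linear factors from roots: (y), (y - 2), (y + 2).
Complete factorization: h(y) = (y)·(y - 2)·(y + 2)^2·(y^2 + y + 1).
Factor degrees with multiplicity: 1 + 1 + 1 + 1 + 2 = 6.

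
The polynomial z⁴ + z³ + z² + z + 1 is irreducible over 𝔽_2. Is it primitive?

No

Write f(z) = z⁴ + z³ + z² + z + 1.
|GF(2^4)^×| = 2^4 − 1 = 15. Prime factorization: 15 = 3·5.
f is primitive ⇔ z has order 15 in GF(2)[z]/(f), i.e. z^(15/q) ≠ 1 for each prime q | 15.
z^(5) mod f = 1
z^(3) mod f = z³.
Since z^(5) = 1, the order of z divides 5 < 15; not primitive.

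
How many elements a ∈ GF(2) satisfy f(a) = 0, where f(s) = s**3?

Evaluate at each of the 2 elements of GF(2):
f(0) = 0 → root; f(1) = 1.
Roots: {0}.

1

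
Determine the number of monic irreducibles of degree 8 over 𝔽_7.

Gauss's count: N_{7}(8) = (1/8) Σ_{d|8} μ(8/d)·7^d.
Divisors of 8: 1, 2, 4, 8; μ(8/d) for each: 0, 0, -1, 1.
Σ = − 7^4 + 7^8 = 5762400.
N = 5762400/8 = 720300.

720300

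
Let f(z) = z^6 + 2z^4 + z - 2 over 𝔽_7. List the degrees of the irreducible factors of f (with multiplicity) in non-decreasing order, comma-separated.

1, 2, 3

Linear factors from roots: (z + 1).
Complete factorization: f(z) = (z + 1)·(z^2 - z + 3)·(z^3 - 3).
Factor degrees with multiplicity: 1 + 2 + 3 = 6.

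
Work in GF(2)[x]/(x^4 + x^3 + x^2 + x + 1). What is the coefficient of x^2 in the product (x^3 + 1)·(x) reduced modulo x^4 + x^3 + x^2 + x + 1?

1

Multiply in GF(2)[x]: (x^3 + 1)·(x) = x^4 + x.
Reduce using x^4 ≡ x^3 + x^2 + x + 1 (mod x^4 + x^3 + x^2 + x + 1).
Reduced: x^3 + x^2 + 1.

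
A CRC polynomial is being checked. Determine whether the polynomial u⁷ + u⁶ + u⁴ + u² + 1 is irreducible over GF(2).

Yes

Write g(u) = u⁷ + u⁶ + u⁴ + u² + 1.
Check for roots in GF(2): g(0) = 1; g(1) = 1.
No roots, so no linear factors.
Monic irreducibles of degree 2 over GF(2): u² + u + 1.
None of them divide g (all give nonzero remainder).
Monic irreducibles of degree 3 over GF(2): u³ + u + 1, u³ + u² + 1.
None of them divide g (all give nonzero remainder).
No irreducible factor of degree ≤ 3 exists, so g is irreducible over GF(2).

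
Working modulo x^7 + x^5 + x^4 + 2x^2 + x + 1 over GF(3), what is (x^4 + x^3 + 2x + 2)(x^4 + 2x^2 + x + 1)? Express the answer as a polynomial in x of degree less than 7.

Multiply in GF(3)[x]: (x^4 + x^3 + 2x + 2)·(x^4 + 2x^2 + x + 1) = x^8 + x^7 + 2x^6 + 2x^5 + x^4 + 2x^3 + x + 2.
Reduce using x^7 ≡ 2x^5 + 2x^4 + x^2 + 2x + 2 (mod x^7 + x^5 + x^4 + 2x^2 + x + 1).
Reduced: x^6 + 2x + 1.

x^6 + 2x + 1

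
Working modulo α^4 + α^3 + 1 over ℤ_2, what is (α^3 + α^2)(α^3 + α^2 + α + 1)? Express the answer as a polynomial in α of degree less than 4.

Multiply in ℤ_2[α]: (α^3 + α^2)·(α^3 + α^2 + α + 1) = α^6 + α^2.
Reduce using α^4 ≡ α^3 + 1 (mod α^4 + α^3 + 1).
Reduced: α^3 + α + 1.

α^3 + α + 1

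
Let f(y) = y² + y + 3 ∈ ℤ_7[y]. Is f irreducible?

Check for roots in ℤ_7: f(0) = 3; f(1) = 5; f(2) = 2; f(3) = 1; f(4) = 2; f(5) = 5; f(6) = 3.
No roots. A degree-2 polynomial over a field with no linear factor is irreducible.

Yes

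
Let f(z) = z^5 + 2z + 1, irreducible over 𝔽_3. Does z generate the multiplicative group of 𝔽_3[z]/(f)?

|GF(3^5)^×| = 3^5 − 1 = 242. Prime factorization: 242 = 2·11^2.
f is primitive ⇔ z has order 242 in GF(3)[z]/(f), i.e. z^(242/q) ≠ 1 for each prime q | 242.
z^(121) mod f = 2.
z^(22) mod f = 2z^3 + 2z^2 + z + 1.
None equal 1, so z has full order 242; f is primitive.

Yes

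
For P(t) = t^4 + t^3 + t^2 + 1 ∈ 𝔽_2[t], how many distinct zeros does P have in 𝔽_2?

1

Evaluate at each of the 2 elements of 𝔽_2:
P(0) = 1; P(1) = 0 → root.
Roots: {1}.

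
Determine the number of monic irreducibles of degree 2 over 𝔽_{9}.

By the necklace-counting formula, N_9(2) = (1/2) Σ_{d|2} μ(2/d)·9^d.
Divisors of 2: 1, 2; μ(2/d) for each: -1, 1.
Σ = − 9^1 + 9^2 = 72.
N = 72/2 = 36.

36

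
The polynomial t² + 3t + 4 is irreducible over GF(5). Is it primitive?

Write f(t) = t² + 3t + 4.
|GF(5^2)^×| = 5^2 − 1 = 24. Prime factorization: 24 = 2^3·3.
f is primitive ⇔ t has order 24 in GF(5)[t]/(f), i.e. t^(24/q) ≠ 1 for each prime q | 24.
t^(12) mod f = 1
t^(8) mod f = 3t + 4.
Since t^(12) = 1, the order of t divides 12 < 24; not primitive.

No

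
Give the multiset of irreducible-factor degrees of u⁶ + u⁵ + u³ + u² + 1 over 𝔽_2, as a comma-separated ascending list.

6

Write f(u) = u⁶ + u⁵ + u³ + u² + 1.
Roots in 𝔽_2: f(0) = 1; f(1) = 1.
Complete factorization: f(u) = (u⁶ + u⁵ + u³ + u² + 1).
Factor degrees with multiplicity: 6 = 6.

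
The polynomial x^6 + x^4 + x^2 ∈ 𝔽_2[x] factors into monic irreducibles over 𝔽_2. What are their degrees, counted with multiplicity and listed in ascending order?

1, 1, 2, 2

Write f(x) = x^6 + x^4 + x^2.
Roots in 𝔽_2: f(0) = 0 → root; f(1) = 1.
Linear factors from roots: (x).
Complete factorization: f(x) = (x)^2·(x^2 + x + 1)^2.
Factor degrees with multiplicity: 1 + 1 + 2 + 2 = 6.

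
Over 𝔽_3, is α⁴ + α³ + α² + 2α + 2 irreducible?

Write g(α) = α⁴ + α³ + α² + 2α + 2.
Check for roots in 𝔽_3: g(0) = 2; g(1) = 1; g(2) = 1.
No roots, so no linear factors.
Monic irreducibles of degree 2 over GF(3): α² + 1, α² + α + 2, α² + 2α + 2.
None of them divide g (all give nonzero remainder).
No irreducible factor of degree ≤ 2 exists, so g is irreducible over GF(3).

Yes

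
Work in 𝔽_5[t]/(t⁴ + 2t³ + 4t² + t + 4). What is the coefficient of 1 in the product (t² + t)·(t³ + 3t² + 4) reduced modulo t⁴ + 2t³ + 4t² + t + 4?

Multiply in 𝔽_5[t]: (t² + t)·(t³ + 3t² + 4) = t⁵ + 4t⁴ + 3t³ + 4t² + 4t.
Reduce using t⁴ ≡ 3t³ + t² + 4t + 1 (mod t⁴ + 2t³ + 4t² + t + 4).
Reduced: 3t + 2.

2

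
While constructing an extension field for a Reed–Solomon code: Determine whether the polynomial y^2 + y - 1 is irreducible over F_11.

Write g(y) = y^2 + y - 1.
Check each element of F_11 for a root: g(0)=10, g(1)=1, g(2)=5, g(3)=0, g(4)=8, g(5)=7, g(6)=8, g(7)=0, g(8)=5, g(9)=1, g(10)=10.
g(3) = 0, so (y − 3) divides g(y); g is reducible.

No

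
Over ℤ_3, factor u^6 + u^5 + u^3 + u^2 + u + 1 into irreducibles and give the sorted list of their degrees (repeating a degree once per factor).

Write h(u) = u^6 + u^5 + u^3 + u^2 + u + 1.
Roots in ℤ_3: h(0) = 1; h(1) = 0 → root; h(2) = 0 → root.
Linear factors from roots: (u + 2), (u + 1).
Complete factorization: h(u) = (u + 1)·(u + 2)·(u^4 + u^3 + u^2 + 2u + 2).
Factor degrees with multiplicity: 1 + 1 + 4 = 6.

1, 1, 4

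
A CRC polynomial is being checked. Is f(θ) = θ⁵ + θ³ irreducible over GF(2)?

No

Check for roots in GF(2): f(0) = 0 → root; f(1) = 0 → root.
f(0) = 0, so (θ) divides f(θ); f is reducible.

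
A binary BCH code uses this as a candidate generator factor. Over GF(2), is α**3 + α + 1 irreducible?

Yes

Write g(α) = α**3 + α + 1.
Check for roots in GF(2): g(0) = 1; g(1) = 1.
No roots. A degree-3 polynomial over a field with no linear factor is irreducible.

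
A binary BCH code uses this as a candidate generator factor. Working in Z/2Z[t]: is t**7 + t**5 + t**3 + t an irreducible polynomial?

No

Write h(t) = t**7 + t**5 + t**3 + t.
Check for roots in Z/2Z: h(0) = 0 → root; h(1) = 0 → root.
h(0) = 0, so (t) divides h(t); h is reducible.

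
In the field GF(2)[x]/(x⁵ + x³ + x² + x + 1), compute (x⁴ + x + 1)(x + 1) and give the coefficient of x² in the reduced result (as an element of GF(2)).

0

Multiply in GF(2)[x]: (x⁴ + x + 1)·(x + 1) = x⁵ + x⁴ + x² + 1.
Reduce using x⁵ ≡ x³ + x² + x + 1 (mod x⁵ + x³ + x² + x + 1).
Reduced: x⁴ + x³ + x.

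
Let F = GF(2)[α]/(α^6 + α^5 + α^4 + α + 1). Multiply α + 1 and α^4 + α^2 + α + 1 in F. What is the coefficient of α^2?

0

Multiply in GF(2)[α]: (α + 1)·(α^4 + α^2 + α + 1) = α^5 + α^4 + α^3 + 1.
Reduced: α^5 + α^4 + α^3 + 1.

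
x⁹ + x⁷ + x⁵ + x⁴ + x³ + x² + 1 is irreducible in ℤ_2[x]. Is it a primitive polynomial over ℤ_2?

Yes

Write f(x) = x⁹ + x⁷ + x⁵ + x⁴ + x³ + x² + 1.
|GF(2^9)^×| = 2^9 − 1 = 511. Prime factorization: 511 = 7·73.
f is primitive ⇔ x has order 511 in GF(2)[x]/(f), i.e. x^(511/q) ≠ 1 for each prime q | 511.
x^(73) mod f = x⁷ + x⁴ + 1.
x^(7) mod f = x⁷.
None equal 1, so x has full order 511; f is primitive.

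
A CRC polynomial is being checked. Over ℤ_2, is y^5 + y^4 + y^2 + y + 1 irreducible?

Write g(y) = y^5 + y^4 + y^2 + y + 1.
Check for roots in ℤ_2: g(0) = 1; g(1) = 1.
No roots, so no linear factors.
Monic irreducibles of degree 2 over GF(2): y^2 + y + 1.
None of them divide g (all give nonzero remainder).
No irreducible factor of degree ≤ 2 exists, so g is irreducible over GF(2).

Yes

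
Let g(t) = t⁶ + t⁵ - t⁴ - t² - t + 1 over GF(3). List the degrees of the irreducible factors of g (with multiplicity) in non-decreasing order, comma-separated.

Roots in GF(3): g(0) = 1; g(1) = 0 → root; g(2) = 0 → root.
Linear factors from roots: (t - 1), (t + 1).
Complete factorization: g(t) = (t + 1)·(t - 1)·(t² + 1)·(t² + t - 1).
Factor degrees with multiplicity: 1 + 1 + 2 + 2 = 6.

1, 1, 2, 2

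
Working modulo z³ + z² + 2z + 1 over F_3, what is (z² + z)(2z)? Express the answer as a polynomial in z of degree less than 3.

2z + 1

Multiply in F_3[z]: (z² + z)·(2z) = 2z³ + 2z².
Reduce using z³ ≡ 2z² + z + 2 (mod z³ + z² + 2z + 1).
Reduced: 2z + 1.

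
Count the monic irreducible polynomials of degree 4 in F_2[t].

By the necklace-counting formula, N_2(4) = (1/4) Σ_{d|4} μ(4/d)·2^d.
Divisors of 4: 1, 2, 4; μ(4/d) for each: 0, -1, 1.
Σ = − 2^2 + 2^4 = 12.
N = 12/4 = 3.

3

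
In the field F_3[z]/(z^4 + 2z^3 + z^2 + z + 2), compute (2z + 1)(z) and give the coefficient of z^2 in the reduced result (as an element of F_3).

Multiply in F_3[z]: (2z + 1)·(z) = 2z^2 + z.
Reduced: 2z^2 + z.

2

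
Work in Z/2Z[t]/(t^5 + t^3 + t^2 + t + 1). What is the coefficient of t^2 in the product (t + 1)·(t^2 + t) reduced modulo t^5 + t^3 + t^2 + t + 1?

Multiply in Z/2Z[t]: (t + 1)·(t^2 + t) = t^3 + t.
Reduced: t^3 + t.

0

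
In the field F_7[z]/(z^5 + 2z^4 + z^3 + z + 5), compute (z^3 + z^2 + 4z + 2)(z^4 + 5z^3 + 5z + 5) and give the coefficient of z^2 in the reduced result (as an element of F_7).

2

Multiply in F_7[z]: (z^3 + z^2 + 4z + 2)·(z^4 + 5z^3 + 5z + 5) = z^7 + 6z^6 + 2z^5 + 6z^4 + 6z^3 + 4z^2 + 2z + 3.
Reduce using z^5 ≡ 5z^4 + 6z^3 + 6z + 2 (mod z^5 + 2z^4 + z^3 + z + 5).
Reduced: 2z^4 + 5z^3 + 2z^2 + 3z + 3.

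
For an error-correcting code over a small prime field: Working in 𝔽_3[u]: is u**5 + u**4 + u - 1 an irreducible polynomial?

Yes

Write f(u) = u**5 + u**4 + u - 1.
Check for roots in 𝔽_3: f(0) = 2; f(1) = 2; f(2) = 1.
No roots, so no linear factors.
Monic irreducibles of degree 2 over GF(3): u**2 + 1, u**2 + u - 1, u**2 - u - 1.
None of them divide f (all give nonzero remainder).
No irreducible factor of degree ≤ 2 exists, so f is irreducible over GF(3).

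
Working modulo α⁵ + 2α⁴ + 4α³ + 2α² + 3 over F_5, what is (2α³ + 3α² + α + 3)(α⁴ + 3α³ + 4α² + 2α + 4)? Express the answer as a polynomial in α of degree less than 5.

3α^4 + 2α^3 + 2

Multiply in F_5[α]: (2α³ + 3α² + α + 3)·(α⁴ + 3α³ + 4α² + 2α + 4) = 2α⁷ + 4α⁶ + 3α⁵ + 2α⁴ + 2α³ + α² + 2.
Reduce using α⁵ ≡ 3α⁴ + α³ + 3α² + 2 (mod α⁵ + 2α⁴ + 4α³ + 2α² + 3).
Reduced: 3α⁴ + 2α³ + 2.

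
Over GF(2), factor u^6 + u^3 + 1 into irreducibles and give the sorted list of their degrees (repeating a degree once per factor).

Write h(u) = u^6 + u^3 + 1.
Roots in GF(2): h(0) = 1; h(1) = 1.
Complete factorization: h(u) = (u^6 + u^3 + 1).
Factor degrees with multiplicity: 6 = 6.

6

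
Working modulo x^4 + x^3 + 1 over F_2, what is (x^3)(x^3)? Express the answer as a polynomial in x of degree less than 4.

x^3 + x^2 + x + 1

Multiply in F_2[x]: (x^3)·(x^3) = x^6.
Reduce using x^4 ≡ x^3 + 1 (mod x^4 + x^3 + 1).
Reduced: x^3 + x^2 + x + 1.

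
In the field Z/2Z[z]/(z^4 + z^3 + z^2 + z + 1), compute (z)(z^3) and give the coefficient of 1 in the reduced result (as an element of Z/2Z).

Multiply in Z/2Z[z]: (z)·(z^3) = z^4.
Reduce using z^4 ≡ z^3 + z^2 + z + 1 (mod z^4 + z^3 + z^2 + z + 1).
Reduced: z^3 + z^2 + z + 1.

1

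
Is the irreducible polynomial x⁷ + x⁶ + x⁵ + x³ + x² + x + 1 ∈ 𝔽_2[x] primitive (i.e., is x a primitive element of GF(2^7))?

Yes

Write f(x) = x⁷ + x⁶ + x⁵ + x³ + x² + x + 1.
|GF(2^7)^×| = 2^7 − 1 = 127. Prime factorization: 127 = 127.
f is primitive ⇔ x has order 127 in GF(2)[x]/(f), i.e. x^(127/q) ≠ 1 for each prime q | 127.
x^(1) mod f = x.
None equal 1, so x has full order 127; f is primitive.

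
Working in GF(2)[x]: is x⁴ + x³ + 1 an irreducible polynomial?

Yes

Write g(x) = x⁴ + x³ + 1.
Check for roots in GF(2): g(0) = 1; g(1) = 1.
No roots, so no linear factors.
Monic irreducibles of degree 2 over GF(2): x² + x + 1.
None of them divide g (all give nonzero remainder).
No irreducible factor of degree ≤ 2 exists, so g is irreducible over GF(2).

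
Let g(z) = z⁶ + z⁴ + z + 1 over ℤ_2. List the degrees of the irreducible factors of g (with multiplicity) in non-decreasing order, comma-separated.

Roots in ℤ_2: g(0) = 1; g(1) = 0 → root.
Linear factors from roots: (z + 1).
Complete factorization: g(z) = (z + 1)·(z² + z + 1)·(z³ + z + 1).
Factor degrees with multiplicity: 1 + 2 + 3 = 6.

1, 2, 3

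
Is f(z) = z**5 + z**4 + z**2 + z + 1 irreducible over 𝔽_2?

Check for roots in 𝔽_2: f(0) = 1; f(1) = 1.
No roots, so no linear factors.
Monic irreducibles of degree 2 over GF(2): z**2 + z + 1.
None of them divide f (all give nonzero remainder).
No irreducible factor of degree ≤ 2 exists, so f is irreducible over GF(2).

Yes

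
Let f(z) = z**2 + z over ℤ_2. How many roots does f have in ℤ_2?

Evaluate at each of the 2 elements of ℤ_2:
f(0) = 0 → root; f(1) = 0 → root.
Roots: {0, 1}.

2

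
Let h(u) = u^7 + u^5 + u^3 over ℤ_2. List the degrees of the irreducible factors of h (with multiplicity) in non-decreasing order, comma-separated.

1, 1, 1, 2, 2

Roots in ℤ_2: h(0) = 0 → root; h(1) = 1.
Linear factors from roots: (u).
Complete factorization: h(u) = (u)^3·(u^2 + u + 1)^2.
Factor degrees with multiplicity: 1 + 1 + 1 + 2 + 2 = 7.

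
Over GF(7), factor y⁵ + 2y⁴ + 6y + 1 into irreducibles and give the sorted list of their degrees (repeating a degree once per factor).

Write f(y) = y⁵ + 2y⁴ + 6y + 1.
Linear factors from roots: (y + 5), (y + 3).
Complete factorization: f(y) = (y + 3)·(y + 5)·(y³ + y² + 5y + 1).
Factor degrees with multiplicity: 1 + 1 + 3 = 5.

1, 1, 3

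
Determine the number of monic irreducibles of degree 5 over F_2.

Gauss's count: N_{2}(5) = (1/5) Σ_{d|5} μ(5/d)·2^d.
Divisors of 5: 1, 5; μ(5/d) for each: -1, 1.
Σ = − 2^1 + 2^5 = 30.
N = 30/5 = 6.

6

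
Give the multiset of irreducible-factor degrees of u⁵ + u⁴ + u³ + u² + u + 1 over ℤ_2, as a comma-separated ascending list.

1, 2, 2

Write f(u) = u⁵ + u⁴ + u³ + u² + u + 1.
Roots in ℤ_2: f(0) = 1; f(1) = 0 → root.
Linear factors from roots: (u + 1).
Complete factorization: f(u) = (u + 1)·(u² + u + 1)^2.
Factor degrees with multiplicity: 1 + 2 + 2 = 5.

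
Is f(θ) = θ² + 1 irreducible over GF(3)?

Yes

Check for roots in GF(3): f(0) = 1; f(1) = 2; f(2) = 2.
No roots. A degree-2 polynomial over a field with no linear factor is irreducible.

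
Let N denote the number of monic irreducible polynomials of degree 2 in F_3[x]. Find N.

By the necklace-counting formula, N_3(2) = (1/2) Σ_{d|2} μ(2/d)·3^d.
Divisors of 2: 1, 2; μ(2/d) for each: -1, 1.
Σ = − 3^1 + 3^2 = 6.
N = 6/2 = 3.

3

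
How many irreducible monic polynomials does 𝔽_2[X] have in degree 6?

The number of monic irreducibles of degree 6 over GF(2) is (1/6)·Σ_{d∣6} μ(6/d) 2^d.
Divisors of 6: 1, 2, 3, 6; μ(6/d) for each: 1, -1, -1, 1.
Σ = 2^1 − 2^2 − 2^3 + 2^6 = 54.
N = 54/6 = 9.

9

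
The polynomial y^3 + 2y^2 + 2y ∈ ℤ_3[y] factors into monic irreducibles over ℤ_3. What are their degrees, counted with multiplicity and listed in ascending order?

1, 2

Write g(y) = y^3 + 2y^2 + 2y.
Roots in ℤ_3: g(0) = 0 → root; g(1) = 2; g(2) = 2.
Linear factors from roots: (y).
Complete factorization: g(y) = (y)·(y^2 + 2y + 2).
Factor degrees with multiplicity: 1 + 2 = 3.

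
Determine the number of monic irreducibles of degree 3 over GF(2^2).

20

Gauss's count: N_{4}(3) = (1/3) Σ_{d|3} μ(3/d)·4^d.
Divisors of 3: 1, 3; μ(3/d) for each: -1, 1.
Σ = − 4^1 + 4^3 = 60.
N = 60/3 = 20.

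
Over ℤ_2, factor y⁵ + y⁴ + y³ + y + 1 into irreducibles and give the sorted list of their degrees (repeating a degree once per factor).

Write f(y) = y⁵ + y⁴ + y³ + y + 1.
Roots in ℤ_2: f(0) = 1; f(1) = 1.
Complete factorization: f(y) = (y⁵ + y⁴ + y³ + y + 1).
Factor degrees with multiplicity: 5 = 5.

5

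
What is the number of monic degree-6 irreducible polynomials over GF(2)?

9

x^(2^6) − x is the product of all monic irreducibles of degree dividing 6; Möbius inversion gives N = (1/6) Σ μ(6/d)·2^d.
Divisors of 6: 1, 2, 3, 6; μ(6/d) for each: 1, -1, -1, 1.
Σ = 2^1 − 2^2 − 2^3 + 2^6 = 54.
N = 54/6 = 9.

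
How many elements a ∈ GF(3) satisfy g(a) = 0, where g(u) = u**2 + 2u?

2

Evaluate at each of the 3 elements of GF(3):
g(0) = 0 → root; g(1) = 0 → root; g(2) = 2.
Roots: {0, 1}.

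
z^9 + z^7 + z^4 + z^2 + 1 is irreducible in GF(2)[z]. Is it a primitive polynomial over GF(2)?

Write f(z) = z^9 + z^7 + z^4 + z^2 + 1.
|GF(2^9)^×| = 2^9 − 1 = 511. Prime factorization: 511 = 7·73.
f is primitive ⇔ z has order 511 in GF(2)[z]/(f), i.e. z^(511/q) ≠ 1 for each prime q | 511.
z^(73) mod f = z^8 + z^6 + z^5 + z^4 + z^3 + 1.
z^(7) mod f = z^7.
None equal 1, so z has full order 511; f is primitive.

Yes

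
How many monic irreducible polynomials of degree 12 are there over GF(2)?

By the necklace-counting formula, N_2(12) = (1/12) Σ_{d|12} μ(12/d)·2^d.
Divisors of 12: 1, 2, 3, 4, 6, 12; μ(12/d) for each: 0, 1, 0, -1, -1, 1.
Σ = 2^2 − 2^4 − 2^6 + 2^12 = 4020.
N = 4020/12 = 335.

335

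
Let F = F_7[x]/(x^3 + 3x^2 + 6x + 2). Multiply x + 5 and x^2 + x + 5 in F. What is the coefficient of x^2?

3

Multiply in F_7[x]: (x + 5)·(x^2 + x + 5) = x^3 + 6x^2 + 3x + 4.
Reduce using x^3 ≡ 4x^2 + x + 5 (mod x^3 + 3x^2 + 6x + 2).
Reduced: 3x^2 + 4x + 2.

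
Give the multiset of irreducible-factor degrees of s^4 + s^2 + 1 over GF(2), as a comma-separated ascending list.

Write h(s) = s^4 + s^2 + 1.
Roots in GF(2): h(0) = 1; h(1) = 1.
Complete factorization: h(s) = (s^2 + s + 1)^2.
Factor degrees with multiplicity: 2 + 2 = 4.

2, 2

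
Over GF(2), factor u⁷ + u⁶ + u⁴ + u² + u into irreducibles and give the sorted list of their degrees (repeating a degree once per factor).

1, 2, 2, 2

Write h(u) = u⁷ + u⁶ + u⁴ + u² + u.
Roots in GF(2): h(0) = 0 → root; h(1) = 1.
Linear factors from roots: (u).
Complete factorization: h(u) = (u)·(u² + u + 1)^3.
Factor degrees with multiplicity: 1 + 2 + 2 + 2 = 7.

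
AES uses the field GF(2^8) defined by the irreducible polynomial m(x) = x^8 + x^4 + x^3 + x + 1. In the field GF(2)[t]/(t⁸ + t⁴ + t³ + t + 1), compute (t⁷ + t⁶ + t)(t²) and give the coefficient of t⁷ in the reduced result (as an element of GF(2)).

Multiply in GF(2)[t]: (t⁷ + t⁶ + t)·(t²) = t⁹ + t⁸ + t³.
Reduce using t⁸ ≡ t⁴ + t³ + t + 1 (mod t⁸ + t⁴ + t³ + t + 1).
Reduced: t⁵ + t² + 1.

0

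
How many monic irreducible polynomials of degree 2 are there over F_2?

1

The number of monic irreducibles of degree 2 over GF(2) is (1/2)·Σ_{d∣2} μ(2/d) 2^d.
Divisors of 2: 1, 2; μ(2/d) for each: -1, 1.
Σ = − 2^1 + 2^2 = 2.
N = 2/2 = 1.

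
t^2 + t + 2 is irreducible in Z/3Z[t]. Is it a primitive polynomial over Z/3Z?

Write f(t) = t^2 + t + 2.
|GF(3^2)^×| = 3^2 − 1 = 8. Prime factorization: 8 = 2^3.
f is primitive ⇔ t has order 8 in GF(3)[t]/(f), i.e. t^(8/q) ≠ 1 for each prime q | 8.
t^(4) mod f = 2.
None equal 1, so t has full order 8; f is primitive.

Yes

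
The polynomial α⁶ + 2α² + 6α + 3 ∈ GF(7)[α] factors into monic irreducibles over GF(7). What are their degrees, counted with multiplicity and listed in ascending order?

Write h(α) = α⁶ + 2α² + 6α + 3.
Linear factors from roots: (α + 2), (α + 1).
Complete factorization: h(α) = (α + 1)·(α + 2)·(α⁴ + 4α³ + 6α + 5).
Factor degrees with multiplicity: 1 + 1 + 4 = 6.

1, 1, 4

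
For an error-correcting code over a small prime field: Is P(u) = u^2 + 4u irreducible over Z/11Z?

No

Check each element of Z/11Z for a root: P(0)=0, P(1)=5, P(2)=1, P(3)=10, P(4)=10, P(5)=1, P(6)=5, P(7)=0, P(8)=8, P(9)=7, P(10)=8.
P(0) = 0, so (u) divides P(u); P is reducible.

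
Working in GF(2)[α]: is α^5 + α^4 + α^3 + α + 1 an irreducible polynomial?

Yes

Write f(α) = α^5 + α^4 + α^3 + α + 1.
Check for roots in GF(2): f(0) = 1; f(1) = 1.
No roots, so no linear factors.
Monic irreducibles of degree 2 over GF(2): α^2 + α + 1.
None of them divide f (all give nonzero remainder).
No irreducible factor of degree ≤ 2 exists, so f is irreducible over GF(2).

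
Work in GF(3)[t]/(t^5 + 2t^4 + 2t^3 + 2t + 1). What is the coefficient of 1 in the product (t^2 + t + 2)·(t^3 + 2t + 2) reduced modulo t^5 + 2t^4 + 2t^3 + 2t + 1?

0

Multiply in GF(3)[t]: (t^2 + t + 2)·(t^3 + 2t + 2) = t^5 + t^4 + t^3 + t^2 + 1.
Reduce using t^5 ≡ t^4 + t^3 + t + 2 (mod t^5 + 2t^4 + 2t^3 + 2t + 1).
Reduced: 2t^4 + 2t^3 + t^2 + t.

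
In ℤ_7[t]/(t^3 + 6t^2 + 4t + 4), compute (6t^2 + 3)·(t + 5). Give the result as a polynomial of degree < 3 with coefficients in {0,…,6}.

Multiply in ℤ_7[t]: (6t^2 + 3)·(t + 5) = 6t^3 + 2t^2 + 3t + 1.
Reduce using t^3 ≡ t^2 + 3t + 3 (mod t^3 + 6t^2 + 4t + 4).
Reduced: t^2 + 5.

t^2 + 5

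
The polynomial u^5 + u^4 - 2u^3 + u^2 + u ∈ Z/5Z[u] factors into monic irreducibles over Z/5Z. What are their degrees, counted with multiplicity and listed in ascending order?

Write f(u) = u^5 + u^4 - 2u^3 + u^2 + u.
Roots in Z/5Z: f(0) = 0 → root; f(1) = 2; f(2) = 3; f(3) = 2; f(4) = 2.
Linear factors from roots: (u).
Complete factorization: f(u) = (u)·(u^2 + 2u - 2)·(u^2 - u + 2).
Factor degrees with multiplicity: 1 + 2 + 2 = 5.

1, 2, 2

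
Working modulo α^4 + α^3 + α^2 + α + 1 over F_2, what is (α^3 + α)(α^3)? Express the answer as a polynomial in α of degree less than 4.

Multiply in F_2[α]: (α^3 + α)·(α^3) = α^6 + α^4.
Reduce using α^4 ≡ α^3 + α^2 + α + 1 (mod α^4 + α^3 + α^2 + α + 1).
Reduced: α^3 + α^2 + 1.

α^3 + α^2 + 1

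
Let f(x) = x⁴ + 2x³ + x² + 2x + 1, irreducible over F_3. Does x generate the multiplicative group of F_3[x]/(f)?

|GF(3^4)^×| = 3^4 − 1 = 80. Prime factorization: 80 = 2^4·5.
f is primitive ⇔ x has order 80 in GF(3)[x]/(f), i.e. x^(80/q) ≠ 1 for each prime q | 80.
x^(40) mod f = 1
x^(16) mod f = 2x.
Since x^(40) = 1, the order of x divides 40 < 80; not primitive.

No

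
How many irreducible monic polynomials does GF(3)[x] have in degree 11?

By the necklace-counting formula, N_3(11) = (1/11) Σ_{d|11} μ(11/d)·3^d.
Divisors of 11: 1, 11; μ(11/d) for each: -1, 1.
Σ = − 3^1 + 3^11 = 177144.
N = 177144/11 = 16104.

16104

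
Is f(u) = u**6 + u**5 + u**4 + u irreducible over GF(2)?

No

Check for roots in GF(2): f(0) = 0 → root; f(1) = 0 → root.
f(0) = 0, so (u) divides f(u); f is reducible.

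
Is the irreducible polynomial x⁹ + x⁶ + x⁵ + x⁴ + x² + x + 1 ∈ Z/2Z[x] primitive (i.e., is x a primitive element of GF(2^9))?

Yes

Write f(x) = x⁹ + x⁶ + x⁵ + x⁴ + x² + x + 1.
|GF(2^9)^×| = 2^9 − 1 = 511. Prime factorization: 511 = 7·73.
f is primitive ⇔ x has order 511 in GF(2)[x]/(f), i.e. x^(511/q) ≠ 1 for each prime q | 511.
x^(73) mod f = x⁸ + x⁷ + x⁶ + x³ + x² + 1.
x^(7) mod f = x⁷.
None equal 1, so x has full order 511; f is primitive.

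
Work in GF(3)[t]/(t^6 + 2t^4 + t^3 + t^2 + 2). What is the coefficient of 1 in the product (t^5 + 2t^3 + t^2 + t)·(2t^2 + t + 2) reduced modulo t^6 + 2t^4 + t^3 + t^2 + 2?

1

Multiply in GF(3)[t]: (t^5 + 2t^3 + t^2 + t)·(2t^2 + t + 2) = 2t^7 + t^6 + t^4 + t^3 + 2t.
Reduce using t^6 ≡ t^4 + 2t^3 + 2t^2 + 1 (mod t^6 + 2t^4 + t^3 + t^2 + 2).
Reduced: 2t^5 + t^3 + 2t^2 + t + 1.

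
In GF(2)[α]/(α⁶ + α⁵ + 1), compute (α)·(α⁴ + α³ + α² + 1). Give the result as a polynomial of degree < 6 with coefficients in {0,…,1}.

α^5 + α^4 + α^3 + α

Multiply in GF(2)[α]: (α)·(α⁴ + α³ + α² + 1) = α⁵ + α⁴ + α³ + α.
Reduced: α⁵ + α⁴ + α³ + α.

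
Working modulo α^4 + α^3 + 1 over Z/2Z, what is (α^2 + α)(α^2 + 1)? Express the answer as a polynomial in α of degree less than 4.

Multiply in Z/2Z[α]: (α^2 + α)·(α^2 + 1) = α^4 + α^3 + α^2 + α.
Reduce using α^4 ≡ α^3 + 1 (mod α^4 + α^3 + 1).
Reduced: α^2 + α + 1.

α^2 + α + 1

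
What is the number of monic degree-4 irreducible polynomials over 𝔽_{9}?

1620

Gauss's count: N_{9}(4) = (1/4) Σ_{d|4} μ(4/d)·9^d.
Divisors of 4: 1, 2, 4; μ(4/d) for each: 0, -1, 1.
Σ = − 9^2 + 9^4 = 6480.
N = 6480/4 = 1620.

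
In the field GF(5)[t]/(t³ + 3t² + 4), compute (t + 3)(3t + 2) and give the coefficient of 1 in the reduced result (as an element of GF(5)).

Multiply in GF(5)[t]: (t + 3)·(3t + 2) = 3t² + t + 1.
Reduced: 3t² + t + 1.

1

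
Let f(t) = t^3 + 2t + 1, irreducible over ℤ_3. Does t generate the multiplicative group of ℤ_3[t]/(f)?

|GF(3^3)^×| = 3^3 − 1 = 26. Prime factorization: 26 = 2·13.
f is primitive ⇔ t has order 26 in GF(3)[t]/(f), i.e. t^(26/q) ≠ 1 for each prime q | 26.
t^(13) mod f = 2.
t^(2) mod f = t^2.
None equal 1, so t has full order 26; f is primitive.

Yes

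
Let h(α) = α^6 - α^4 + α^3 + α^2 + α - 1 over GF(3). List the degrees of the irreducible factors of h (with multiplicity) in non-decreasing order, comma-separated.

6

Roots in GF(3): h(0) = 2; h(1) = 2; h(2) = 1.
Complete factorization: h(α) = (α^6 - α^4 + α^3 + α^2 + α - 1).
Factor degrees with multiplicity: 6 = 6.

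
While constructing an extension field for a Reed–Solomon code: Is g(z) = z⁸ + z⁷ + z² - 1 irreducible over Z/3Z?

No

Check for roots in Z/3Z: g(0) = 2; g(1) = 2; g(2) = 0 → root.
g(2) = 0, so (z − 2) divides g(z); g is reducible.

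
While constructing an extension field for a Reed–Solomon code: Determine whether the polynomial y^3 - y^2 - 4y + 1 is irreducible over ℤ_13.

Yes

Write P(y) = y^3 - y^2 - 4y + 1.
Check each element of ℤ_13 for a root: P(0)=1, P(1)=10, P(2)=10, P(3)=7, P(4)=7, P(5)=3, P(6)=1, P(7)=7, P(8)=1, P(9)=2, P(10)=3, P(11)=10, P(12)=3.
No roots. A degree-3 polynomial over a field with no linear factor is irreducible.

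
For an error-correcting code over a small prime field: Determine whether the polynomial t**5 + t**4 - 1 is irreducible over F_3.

Yes

Write m(t) = t**5 + t**4 - 1.
Check for roots in F_3: m(0) = 2; m(1) = 1; m(2) = 2.
No roots, so no linear factors.
Monic irreducibles of degree 2 over GF(3): t**2 + 1, t**2 + t - 1, t**2 - t - 1.
None of them divide m (all give nonzero remainder).
No irreducible factor of degree ≤ 2 exists, so m is irreducible over GF(3).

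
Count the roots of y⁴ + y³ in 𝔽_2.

2

Write g(y) = y⁴ + y³.
Evaluate at each of the 2 elements of 𝔽_2:
g(0) = 0 → root; g(1) = 0 → root.
Roots: {0, 1}.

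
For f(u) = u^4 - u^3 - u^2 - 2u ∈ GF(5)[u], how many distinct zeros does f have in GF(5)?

Evaluate at each of the 5 elements of GF(5):
f(0) = 0 → root; f(1) = 2; f(2) = 0 → root; f(3) = 4; f(4) = 3.
Roots: {0, 2}.

2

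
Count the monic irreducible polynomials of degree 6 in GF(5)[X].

x^(5^6) − x is the product of all monic irreducibles of degree dividing 6; Möbius inversion gives N = (1/6) Σ μ(6/d)·5^d.
Divisors of 6: 1, 2, 3, 6; μ(6/d) for each: 1, -1, -1, 1.
Σ = 5^1 − 5^2 − 5^3 + 5^6 = 15480.
N = 15480/6 = 2580.

2580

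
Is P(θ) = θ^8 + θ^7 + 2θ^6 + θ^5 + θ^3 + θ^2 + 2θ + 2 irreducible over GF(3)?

Check for roots in GF(3): P(0) = 2; P(1) = 2; P(2) = 1.
No roots, so no linear factors.
Monic irreducibles of degree 2 over GF(3): θ^2 + 1, θ^2 + θ + 2, θ^2 + 2θ + 2.
None of them divide P (all give nonzero remainder).
Degree-3 irreducible divisors: test the 8 monic irreducibles of degree 3 over GF(3).
None of them divide P (all give nonzero remainder).
Degree-4 irreducible divisors: test the 18 monic irreducibles of degree 4 over GF(3).
None of them divide P (all give nonzero remainder).
No irreducible factor of degree ≤ 4 exists, so P is irreducible over GF(3).

Yes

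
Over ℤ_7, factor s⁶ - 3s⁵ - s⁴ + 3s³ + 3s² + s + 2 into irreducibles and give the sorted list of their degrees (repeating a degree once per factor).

Write h(s) = s⁶ - 3s⁵ - s⁴ + 3s³ + 3s² + s + 2.
Complete factorization: h(s) = (s⁶ - 3s⁵ - s⁴ + 3s³ + 3s² + s + 2).
Factor degrees with multiplicity: 6 = 6.

6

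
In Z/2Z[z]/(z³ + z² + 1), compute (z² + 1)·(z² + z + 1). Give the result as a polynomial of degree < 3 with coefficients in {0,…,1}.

1

Multiply in Z/2Z[z]: (z² + 1)·(z² + z + 1) = z⁴ + z³ + z + 1.
Reduce using z³ ≡ z² + 1 (mod z³ + z² + 1).
Reduced: 1.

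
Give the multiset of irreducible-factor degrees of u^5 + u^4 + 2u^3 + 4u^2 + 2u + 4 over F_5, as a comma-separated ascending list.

2, 3

Write h(u) = u^5 + u^4 + 2u^3 + 4u^2 + 2u + 4.
Roots in F_5: h(0) = 4; h(1) = 4; h(2) = 3; h(3) = 4; h(4) = 4.
Complete factorization: h(u) = (u^2 + 4u + 2)·(u^3 + 2u^2 + 2u + 2).
Factor degrees with multiplicity: 2 + 3 = 5.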